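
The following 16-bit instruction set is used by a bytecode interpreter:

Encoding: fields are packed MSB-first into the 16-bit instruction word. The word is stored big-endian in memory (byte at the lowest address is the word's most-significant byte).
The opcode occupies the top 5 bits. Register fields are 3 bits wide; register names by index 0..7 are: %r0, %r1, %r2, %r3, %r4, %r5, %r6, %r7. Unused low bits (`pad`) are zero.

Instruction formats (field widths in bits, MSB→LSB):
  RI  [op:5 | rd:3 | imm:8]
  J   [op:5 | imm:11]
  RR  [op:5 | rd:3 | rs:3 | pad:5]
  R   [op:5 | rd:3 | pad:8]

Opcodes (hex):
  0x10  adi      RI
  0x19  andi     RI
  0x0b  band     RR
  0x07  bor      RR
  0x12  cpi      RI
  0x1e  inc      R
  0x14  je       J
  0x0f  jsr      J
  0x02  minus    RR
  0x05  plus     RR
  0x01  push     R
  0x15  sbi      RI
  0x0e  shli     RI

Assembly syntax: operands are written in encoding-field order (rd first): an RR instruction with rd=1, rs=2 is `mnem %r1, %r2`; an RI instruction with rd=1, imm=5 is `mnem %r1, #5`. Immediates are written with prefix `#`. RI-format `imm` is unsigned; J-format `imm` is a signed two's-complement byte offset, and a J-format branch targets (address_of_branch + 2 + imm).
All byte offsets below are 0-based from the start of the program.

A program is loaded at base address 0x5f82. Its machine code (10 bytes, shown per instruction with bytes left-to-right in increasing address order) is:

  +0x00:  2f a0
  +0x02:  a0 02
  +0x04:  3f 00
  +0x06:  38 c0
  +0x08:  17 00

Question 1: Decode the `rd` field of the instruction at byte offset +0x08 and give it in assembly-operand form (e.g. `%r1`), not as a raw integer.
off 0x08: read 17 00 as big → 0x1700
  top 5b → 0x2 → minus [RR]
  [10:8] rd=7 = %r7
  [7:5] rs=0 = %r0

%r7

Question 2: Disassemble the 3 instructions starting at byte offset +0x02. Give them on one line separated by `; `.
je #2; bor %r7, %r0; bor %r0, %r6

+0x02: a0 02 ⇒ word 0xa002 (big)
  top 5b → 0x14 → je [J]
  imm@[10:0]=0x2 ⇒ #2
+0x04: 3f 00 ⇒ word 0x3f00 (big)
  top 5b → 0x7 → bor [RR]
  rd@[10:8]=0x7 ⇒ %r7
  rs@[7:5]=0x0 ⇒ %r0
+0x06: 38 c0 ⇒ word 0x38c0 (big)
  top 5b → 0x7 → bor [RR]
  rd@[10:8]=0x0 ⇒ %r0
  rs@[7:5]=0x6 ⇒ %r6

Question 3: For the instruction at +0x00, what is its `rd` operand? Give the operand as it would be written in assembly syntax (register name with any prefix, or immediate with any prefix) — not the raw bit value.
+0x00: 2f a0 ⇒ word 0x2fa0 (big)
  opcode bits[15:11]=0x5: plus/RR
  [10:8] rd=7 = %r7
  [7:5] rs=5 = %r5

%r7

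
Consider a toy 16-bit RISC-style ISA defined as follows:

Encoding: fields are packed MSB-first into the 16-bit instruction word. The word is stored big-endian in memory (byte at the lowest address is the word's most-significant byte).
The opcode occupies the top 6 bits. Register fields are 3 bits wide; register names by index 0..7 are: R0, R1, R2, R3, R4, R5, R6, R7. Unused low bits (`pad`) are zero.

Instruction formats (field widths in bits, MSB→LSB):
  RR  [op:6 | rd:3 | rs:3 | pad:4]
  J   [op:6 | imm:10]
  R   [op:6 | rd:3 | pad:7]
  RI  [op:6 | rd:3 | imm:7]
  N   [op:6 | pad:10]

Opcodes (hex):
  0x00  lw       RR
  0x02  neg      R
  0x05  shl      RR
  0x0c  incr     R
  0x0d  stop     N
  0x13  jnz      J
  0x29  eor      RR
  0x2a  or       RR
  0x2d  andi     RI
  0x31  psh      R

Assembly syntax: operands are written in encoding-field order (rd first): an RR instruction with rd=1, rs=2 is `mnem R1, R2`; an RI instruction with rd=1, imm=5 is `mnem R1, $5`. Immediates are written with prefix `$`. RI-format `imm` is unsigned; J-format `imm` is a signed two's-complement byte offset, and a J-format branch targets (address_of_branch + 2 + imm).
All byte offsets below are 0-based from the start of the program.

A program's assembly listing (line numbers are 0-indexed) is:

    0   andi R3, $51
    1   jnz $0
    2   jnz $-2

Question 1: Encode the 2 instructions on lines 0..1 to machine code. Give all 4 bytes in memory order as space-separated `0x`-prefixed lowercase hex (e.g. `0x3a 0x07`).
0xb5 0xb3 0x4c 0x00

L0: andi op=0x2d:6|rd=3:3|imm=51:7 ⇒ 0xb5b3 ⇒ big b5 b3
L1: jnz op=0x13:6|imm=0:10 ⇒ 0x4c00 ⇒ big 4c 00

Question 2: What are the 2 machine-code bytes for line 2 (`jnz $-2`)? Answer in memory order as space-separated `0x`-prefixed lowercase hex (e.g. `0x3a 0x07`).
2. jnz fields op=0x13:6|imm=-2:10 → word 4ffeh → 4f fe

0x4f 0xfe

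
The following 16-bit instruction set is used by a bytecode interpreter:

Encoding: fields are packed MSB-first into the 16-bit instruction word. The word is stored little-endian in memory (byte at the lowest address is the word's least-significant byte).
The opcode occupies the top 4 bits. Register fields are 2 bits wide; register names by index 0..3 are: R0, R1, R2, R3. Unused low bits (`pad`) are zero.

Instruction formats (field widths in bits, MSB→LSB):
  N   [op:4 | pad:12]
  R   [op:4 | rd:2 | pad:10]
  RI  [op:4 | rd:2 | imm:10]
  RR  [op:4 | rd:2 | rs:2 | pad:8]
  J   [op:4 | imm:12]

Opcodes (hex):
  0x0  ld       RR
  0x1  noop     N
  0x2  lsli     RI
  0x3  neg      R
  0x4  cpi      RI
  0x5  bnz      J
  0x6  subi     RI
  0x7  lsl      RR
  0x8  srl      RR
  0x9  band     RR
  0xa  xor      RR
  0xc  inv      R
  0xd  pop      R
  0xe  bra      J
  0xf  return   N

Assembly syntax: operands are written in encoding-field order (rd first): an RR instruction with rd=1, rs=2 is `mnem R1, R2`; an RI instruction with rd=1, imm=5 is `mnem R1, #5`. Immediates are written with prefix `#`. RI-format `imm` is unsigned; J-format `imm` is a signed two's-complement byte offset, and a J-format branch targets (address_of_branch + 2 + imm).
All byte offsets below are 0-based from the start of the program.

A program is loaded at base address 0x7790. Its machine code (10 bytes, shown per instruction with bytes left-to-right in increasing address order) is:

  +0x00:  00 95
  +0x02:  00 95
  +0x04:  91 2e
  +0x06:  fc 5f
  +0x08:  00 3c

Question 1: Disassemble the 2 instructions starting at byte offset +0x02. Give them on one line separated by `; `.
+0x02: 00 95 ⇒ word 0x9500 (little)
  opcode bits[15:12]=0x9: band/RR
  [11:10] rd=1 = R1
  [9:8] rs=1 = R1
+0x04: 91 2e ⇒ word 0x2e91 (little)
  opcode bits[15:12]=0x2: lsli/RI
  [11:10] rd=3 = R3
  [9:0] imm=657 = #657

band R1, R1; lsli R3, #657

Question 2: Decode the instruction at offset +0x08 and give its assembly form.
@+08  little-endian(00 3c) = 0x3c00
  top 4b → 0x3 → neg [R]
  [11:10] rd=3 = R3

neg R3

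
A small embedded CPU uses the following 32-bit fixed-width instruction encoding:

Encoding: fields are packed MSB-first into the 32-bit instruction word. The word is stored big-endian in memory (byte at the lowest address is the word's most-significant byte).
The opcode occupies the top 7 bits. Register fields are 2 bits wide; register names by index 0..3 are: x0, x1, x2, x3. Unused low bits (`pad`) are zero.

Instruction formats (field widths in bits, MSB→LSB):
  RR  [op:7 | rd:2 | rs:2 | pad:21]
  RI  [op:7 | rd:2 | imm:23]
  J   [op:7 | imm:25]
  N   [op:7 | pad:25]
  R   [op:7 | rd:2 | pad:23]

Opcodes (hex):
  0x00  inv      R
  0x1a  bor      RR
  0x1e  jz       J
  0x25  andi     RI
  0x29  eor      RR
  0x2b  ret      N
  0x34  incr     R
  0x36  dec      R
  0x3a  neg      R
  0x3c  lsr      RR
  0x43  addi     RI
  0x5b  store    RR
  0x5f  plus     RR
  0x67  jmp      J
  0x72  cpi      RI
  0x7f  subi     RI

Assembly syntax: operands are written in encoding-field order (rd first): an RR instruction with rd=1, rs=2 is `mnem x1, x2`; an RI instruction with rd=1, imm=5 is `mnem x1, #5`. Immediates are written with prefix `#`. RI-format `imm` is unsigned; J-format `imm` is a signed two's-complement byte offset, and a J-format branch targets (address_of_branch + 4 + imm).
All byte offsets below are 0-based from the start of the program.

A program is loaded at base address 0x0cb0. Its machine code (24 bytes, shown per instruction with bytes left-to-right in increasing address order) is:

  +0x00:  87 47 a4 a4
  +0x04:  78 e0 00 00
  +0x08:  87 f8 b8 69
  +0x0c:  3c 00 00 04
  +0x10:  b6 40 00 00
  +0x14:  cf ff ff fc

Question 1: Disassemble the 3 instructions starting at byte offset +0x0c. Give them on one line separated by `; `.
[0c] 3c 00 00 04 → 0x3c000004
  opcode bits[31:25]=0x1e: jz/J
  [24:0] imm=4 = #4
[10] b6 40 00 00 → 0xb6400000
  opcode bits[31:25]=0x5b: store/RR
  [24:23] rd=0 = x0
  [22:21] rs=2 = x2
[14] cf ff ff fc → 0xcffffffc
  opcode bits[31:25]=0x67: jmp/J
  [24:0] imm=33554428 (s25→-4) = #-4

jz #4; store x0, x2; jmp #-4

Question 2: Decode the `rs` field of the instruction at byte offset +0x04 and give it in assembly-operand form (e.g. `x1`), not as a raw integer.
@+04  big-endian(78 e0 00 00) = 0x78e00000
  top 7b → 0x3c → lsr [RR]
  rd: (w>>23)&0x3=0x1 → x1
  rs: (w>>21)&0x3=0x3 → x3

x3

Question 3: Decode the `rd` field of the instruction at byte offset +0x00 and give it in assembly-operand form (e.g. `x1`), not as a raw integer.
off 0x00: read 87 47 a4 a4 as big → 0x8747a4a4
  opcode bits[31:25]=0x43: addi/RI
  rd@[24:23]=0x2 ⇒ x2
  imm@[22:0]=0x47a4a4 ⇒ #4695204

x2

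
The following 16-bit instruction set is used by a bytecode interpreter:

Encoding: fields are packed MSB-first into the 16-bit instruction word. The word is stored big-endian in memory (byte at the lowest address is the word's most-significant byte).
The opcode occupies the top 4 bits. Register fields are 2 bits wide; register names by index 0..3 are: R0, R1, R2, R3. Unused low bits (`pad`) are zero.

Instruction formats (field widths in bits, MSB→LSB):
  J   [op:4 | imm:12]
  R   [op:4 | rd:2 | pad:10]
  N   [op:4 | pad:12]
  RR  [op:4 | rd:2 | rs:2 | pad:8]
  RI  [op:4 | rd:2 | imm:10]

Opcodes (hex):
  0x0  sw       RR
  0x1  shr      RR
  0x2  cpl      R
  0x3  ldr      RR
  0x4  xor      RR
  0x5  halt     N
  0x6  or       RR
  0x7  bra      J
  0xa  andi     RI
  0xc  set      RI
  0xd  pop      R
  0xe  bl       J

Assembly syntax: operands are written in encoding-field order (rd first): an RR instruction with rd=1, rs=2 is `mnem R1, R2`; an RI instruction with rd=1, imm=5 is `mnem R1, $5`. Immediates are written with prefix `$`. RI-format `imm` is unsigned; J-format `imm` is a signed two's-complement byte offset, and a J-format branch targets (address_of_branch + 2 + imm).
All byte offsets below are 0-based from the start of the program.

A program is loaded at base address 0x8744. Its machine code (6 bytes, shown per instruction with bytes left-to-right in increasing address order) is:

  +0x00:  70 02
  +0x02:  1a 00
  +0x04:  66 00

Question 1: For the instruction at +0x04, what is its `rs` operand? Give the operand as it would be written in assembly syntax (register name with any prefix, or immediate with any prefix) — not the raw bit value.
off 0x04: read 66 00 as big → 0x6600
  opcode bits[15:12]=0x6: or/RR
  rd: (w>>10)&0x3=0x1 → R1
  rs: (w>>8)&0x3=0x2 → R2

R2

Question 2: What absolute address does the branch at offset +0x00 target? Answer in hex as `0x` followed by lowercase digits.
+0x00: 70 02 ⇒ word 0x7002 (big)
  op=0x7002>>12=0x7 ⇒ bra (J)
  imm@[11:0]=0x2 ⇒ $2
  target = base 0x8744 + off 0x00 + 2 + imm 2 = 0x8748

0x8748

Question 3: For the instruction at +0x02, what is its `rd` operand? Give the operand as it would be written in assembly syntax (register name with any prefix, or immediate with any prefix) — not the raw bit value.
+0x02: 1a 00 ⇒ word 0x1a00 (big)
  opcode bits[15:12]=0x1: shr/RR
  rd@[11:10]=0x2 ⇒ R2
  rs@[9:8]=0x2 ⇒ R2

R2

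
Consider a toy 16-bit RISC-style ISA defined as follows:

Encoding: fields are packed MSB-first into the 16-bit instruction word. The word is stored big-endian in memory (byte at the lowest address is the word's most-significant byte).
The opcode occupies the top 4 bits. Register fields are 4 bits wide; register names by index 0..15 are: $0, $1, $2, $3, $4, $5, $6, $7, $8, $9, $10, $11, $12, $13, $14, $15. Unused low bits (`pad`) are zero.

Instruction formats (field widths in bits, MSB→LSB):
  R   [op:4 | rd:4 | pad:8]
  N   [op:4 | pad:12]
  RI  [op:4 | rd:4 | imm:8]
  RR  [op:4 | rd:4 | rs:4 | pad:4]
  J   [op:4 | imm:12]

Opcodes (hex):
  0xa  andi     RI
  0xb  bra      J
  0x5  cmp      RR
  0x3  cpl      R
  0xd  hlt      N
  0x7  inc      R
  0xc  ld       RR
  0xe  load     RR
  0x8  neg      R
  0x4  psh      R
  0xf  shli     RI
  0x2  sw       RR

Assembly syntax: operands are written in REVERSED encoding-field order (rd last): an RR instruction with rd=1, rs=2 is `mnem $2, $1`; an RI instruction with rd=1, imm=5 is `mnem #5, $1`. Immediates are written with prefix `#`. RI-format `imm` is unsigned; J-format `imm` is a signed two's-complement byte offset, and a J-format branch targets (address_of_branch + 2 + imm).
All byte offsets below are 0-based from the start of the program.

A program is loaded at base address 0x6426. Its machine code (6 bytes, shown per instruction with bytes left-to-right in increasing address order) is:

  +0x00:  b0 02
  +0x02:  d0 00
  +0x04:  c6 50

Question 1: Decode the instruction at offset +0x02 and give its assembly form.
@+02  big-endian(d0 00) = 0xd000
  op=0xd000>>12=0xd ⇒ hlt (N)

hlt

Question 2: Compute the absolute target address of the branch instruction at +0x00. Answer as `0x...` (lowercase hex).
0x642a

@+00  big-endian(b0 02) = 0xb002
  top 4b → 0xb → bra [J]
  imm@[11:0]=0x2 ⇒ #2
  target = base 0x6426 + off 0x00 + 2 + imm 2 = 0x642a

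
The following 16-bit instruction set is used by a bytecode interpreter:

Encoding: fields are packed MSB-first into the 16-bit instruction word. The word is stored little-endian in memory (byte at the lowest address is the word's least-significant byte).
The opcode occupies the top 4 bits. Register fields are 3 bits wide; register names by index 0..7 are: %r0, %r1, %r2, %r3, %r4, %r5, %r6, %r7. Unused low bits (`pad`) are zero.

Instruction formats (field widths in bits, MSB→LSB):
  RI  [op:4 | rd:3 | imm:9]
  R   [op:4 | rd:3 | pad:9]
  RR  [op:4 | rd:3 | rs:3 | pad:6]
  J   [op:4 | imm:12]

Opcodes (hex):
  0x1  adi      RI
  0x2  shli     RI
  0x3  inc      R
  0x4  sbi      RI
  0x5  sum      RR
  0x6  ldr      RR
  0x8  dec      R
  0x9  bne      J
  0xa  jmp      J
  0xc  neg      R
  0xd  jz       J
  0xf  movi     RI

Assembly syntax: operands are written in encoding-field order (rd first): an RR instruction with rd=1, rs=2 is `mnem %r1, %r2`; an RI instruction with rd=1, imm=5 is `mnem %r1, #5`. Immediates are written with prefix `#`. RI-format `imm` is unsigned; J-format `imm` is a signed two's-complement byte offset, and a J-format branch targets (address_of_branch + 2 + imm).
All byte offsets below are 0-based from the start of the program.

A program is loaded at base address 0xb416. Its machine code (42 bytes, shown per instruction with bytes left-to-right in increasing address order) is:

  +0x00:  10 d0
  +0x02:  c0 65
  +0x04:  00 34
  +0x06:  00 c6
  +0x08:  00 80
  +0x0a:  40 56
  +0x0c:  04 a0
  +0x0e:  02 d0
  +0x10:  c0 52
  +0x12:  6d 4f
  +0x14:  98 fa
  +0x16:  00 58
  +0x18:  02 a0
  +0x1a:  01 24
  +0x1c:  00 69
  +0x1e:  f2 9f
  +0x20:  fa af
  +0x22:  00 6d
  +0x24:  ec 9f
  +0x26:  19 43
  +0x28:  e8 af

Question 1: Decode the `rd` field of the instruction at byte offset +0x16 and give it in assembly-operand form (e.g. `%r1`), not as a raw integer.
%r4

+0x16: 00 58 ⇒ word 0x5800 (little)
  top 4b → 0x5 → sum [RR]
  rd: (w>>9)&0x7=0x4 → %r4
  rs: (w>>6)&0x7=0x0 → %r0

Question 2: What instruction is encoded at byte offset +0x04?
[04] 00 34 → 0x3400
  opcode bits[15:12]=0x3: inc/R
  [11:9] rd=2 = %r2

inc %r2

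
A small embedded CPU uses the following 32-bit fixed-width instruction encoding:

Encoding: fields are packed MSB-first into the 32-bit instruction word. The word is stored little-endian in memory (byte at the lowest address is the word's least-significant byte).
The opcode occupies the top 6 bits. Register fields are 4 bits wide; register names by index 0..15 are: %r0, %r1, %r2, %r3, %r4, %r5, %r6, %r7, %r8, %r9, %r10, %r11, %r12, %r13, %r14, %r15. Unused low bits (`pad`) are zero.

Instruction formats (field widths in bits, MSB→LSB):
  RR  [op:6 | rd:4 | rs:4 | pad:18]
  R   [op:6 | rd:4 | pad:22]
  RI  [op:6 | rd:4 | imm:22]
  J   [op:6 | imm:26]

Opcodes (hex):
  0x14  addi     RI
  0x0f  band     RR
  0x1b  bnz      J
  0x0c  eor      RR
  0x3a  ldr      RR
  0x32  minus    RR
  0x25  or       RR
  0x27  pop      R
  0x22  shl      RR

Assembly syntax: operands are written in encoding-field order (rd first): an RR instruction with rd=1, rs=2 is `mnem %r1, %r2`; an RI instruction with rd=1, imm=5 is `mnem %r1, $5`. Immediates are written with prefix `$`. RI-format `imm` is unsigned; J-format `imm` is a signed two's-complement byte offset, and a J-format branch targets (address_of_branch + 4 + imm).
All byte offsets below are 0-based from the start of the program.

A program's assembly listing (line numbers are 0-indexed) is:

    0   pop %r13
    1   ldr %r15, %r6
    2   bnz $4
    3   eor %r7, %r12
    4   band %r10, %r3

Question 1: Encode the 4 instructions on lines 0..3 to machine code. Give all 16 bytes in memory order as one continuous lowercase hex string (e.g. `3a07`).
line 0 (pop): pack op=0x27:6|rd=13:4|pad=0:22 = 0x9f400000; little→ 00 00 40 9f
line 1 (ldr): pack op=0x3a:6|rd=15:4|rs=6:4|pad=0:18 = 0xebd80000; little→ 00 00 d8 eb
line 2 (bnz): pack op=0x1b:6|imm=4:26 = 0x6c000004; little→ 04 00 00 6c
line 3 (eor): pack op=0xc:6|rd=7:4|rs=12:4|pad=0:18 = 0x31f00000; little→ 00 00 f0 31

0000409f0000d8eb0400006c0000f031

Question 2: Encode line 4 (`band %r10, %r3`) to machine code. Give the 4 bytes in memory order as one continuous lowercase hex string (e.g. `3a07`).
00008c3e

line 4 (band): pack op=0xf:6|rd=10:4|rs=3:4|pad=0:18 = 0x3e8c0000; little→ 00 00 8c 3e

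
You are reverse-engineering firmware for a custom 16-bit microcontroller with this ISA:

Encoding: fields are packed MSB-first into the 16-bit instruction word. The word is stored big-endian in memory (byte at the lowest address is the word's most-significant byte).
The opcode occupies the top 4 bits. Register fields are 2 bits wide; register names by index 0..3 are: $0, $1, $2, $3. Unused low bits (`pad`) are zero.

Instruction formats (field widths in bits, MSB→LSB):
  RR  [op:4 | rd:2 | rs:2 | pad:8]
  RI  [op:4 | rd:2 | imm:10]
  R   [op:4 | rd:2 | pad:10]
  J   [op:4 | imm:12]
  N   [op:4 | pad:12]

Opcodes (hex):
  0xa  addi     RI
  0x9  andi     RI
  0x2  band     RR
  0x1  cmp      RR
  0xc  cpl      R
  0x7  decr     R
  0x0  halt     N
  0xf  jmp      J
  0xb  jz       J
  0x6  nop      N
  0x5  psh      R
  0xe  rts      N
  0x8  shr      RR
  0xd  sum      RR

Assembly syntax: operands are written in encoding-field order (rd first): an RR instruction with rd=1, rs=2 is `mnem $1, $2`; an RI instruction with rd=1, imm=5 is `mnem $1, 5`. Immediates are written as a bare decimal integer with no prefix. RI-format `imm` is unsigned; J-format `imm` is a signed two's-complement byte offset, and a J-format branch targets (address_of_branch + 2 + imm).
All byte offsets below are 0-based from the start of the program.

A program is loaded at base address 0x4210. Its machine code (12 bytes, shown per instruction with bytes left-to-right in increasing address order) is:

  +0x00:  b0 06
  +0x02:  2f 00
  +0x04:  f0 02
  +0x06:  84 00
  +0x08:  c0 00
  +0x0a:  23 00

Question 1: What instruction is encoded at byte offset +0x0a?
+0x0a: 23 00 ⇒ word 0x2300 (big)
  op=0x2300>>12=0x2 ⇒ band (RR)
  rd@[11:10]=0x0 ⇒ $0
  rs@[9:8]=0x3 ⇒ $3

band $0, $3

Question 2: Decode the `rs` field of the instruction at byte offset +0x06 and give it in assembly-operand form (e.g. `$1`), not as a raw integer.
$0

off 0x06: read 84 00 as big → 0x8400
  opcode bits[15:12]=0x8: shr/RR
  [11:10] rd=1 = $1
  [9:8] rs=0 = $0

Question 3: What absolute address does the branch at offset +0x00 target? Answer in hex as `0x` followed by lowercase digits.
0x4218

off 0x00: read b0 06 as big → 0xb006
  opcode bits[15:12]=0xb: jz/J
  [11:0] imm=6 = 6
  target = base 0x4210 + off 0x00 + 2 + imm 6 = 0x4218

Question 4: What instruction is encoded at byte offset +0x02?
band $3, $3

[02] 2f 00 → 0x2f00
  op=0x2f00>>12=0x2 ⇒ band (RR)
  [11:10] rd=3 = $3
  [9:8] rs=3 = $3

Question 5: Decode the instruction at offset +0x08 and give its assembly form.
+0x08: c0 00 ⇒ word 0xc000 (big)
  op=0xc000>>12=0xc ⇒ cpl (R)
  rd: (w>>10)&0x3=0x0 → $0

cpl $0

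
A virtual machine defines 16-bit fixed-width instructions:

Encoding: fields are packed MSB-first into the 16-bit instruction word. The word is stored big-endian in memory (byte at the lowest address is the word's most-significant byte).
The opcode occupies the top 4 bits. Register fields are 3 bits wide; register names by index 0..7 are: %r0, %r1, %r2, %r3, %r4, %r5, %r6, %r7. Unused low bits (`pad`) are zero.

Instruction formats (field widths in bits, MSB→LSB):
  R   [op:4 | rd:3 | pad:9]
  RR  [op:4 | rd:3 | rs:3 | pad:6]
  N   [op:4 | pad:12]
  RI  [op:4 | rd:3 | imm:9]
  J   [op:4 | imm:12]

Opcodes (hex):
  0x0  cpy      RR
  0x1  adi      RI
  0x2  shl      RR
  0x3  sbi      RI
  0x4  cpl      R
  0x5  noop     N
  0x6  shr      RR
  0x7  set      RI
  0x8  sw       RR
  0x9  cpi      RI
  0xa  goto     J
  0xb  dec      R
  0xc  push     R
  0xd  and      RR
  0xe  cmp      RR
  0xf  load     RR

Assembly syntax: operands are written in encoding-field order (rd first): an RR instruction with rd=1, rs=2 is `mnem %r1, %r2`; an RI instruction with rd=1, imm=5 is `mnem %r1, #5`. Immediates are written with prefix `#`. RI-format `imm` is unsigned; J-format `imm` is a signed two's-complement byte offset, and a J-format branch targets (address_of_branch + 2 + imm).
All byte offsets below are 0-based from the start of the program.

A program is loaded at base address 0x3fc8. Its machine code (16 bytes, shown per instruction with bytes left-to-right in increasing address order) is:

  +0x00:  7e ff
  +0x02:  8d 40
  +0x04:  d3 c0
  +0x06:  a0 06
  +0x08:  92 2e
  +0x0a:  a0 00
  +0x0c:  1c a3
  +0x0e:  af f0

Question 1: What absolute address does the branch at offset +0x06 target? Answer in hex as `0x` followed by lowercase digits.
0x3fd6

+0x06: a0 06 ⇒ word 0xa006 (big)
  op=0xa006>>12=0xa ⇒ goto (J)
  [11:0] imm=6 = #6
  target = base 0x3fc8 + off 0x06 + 2 + imm 6 = 0x3fd6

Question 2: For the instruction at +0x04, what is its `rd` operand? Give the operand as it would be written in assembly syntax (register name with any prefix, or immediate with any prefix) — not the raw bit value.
%r1

@+04  big-endian(d3 c0) = 0xd3c0
  top 4b → 0xd → and [RR]
  rd: (w>>9)&0x7=0x1 → %r1
  rs: (w>>6)&0x7=0x7 → %r7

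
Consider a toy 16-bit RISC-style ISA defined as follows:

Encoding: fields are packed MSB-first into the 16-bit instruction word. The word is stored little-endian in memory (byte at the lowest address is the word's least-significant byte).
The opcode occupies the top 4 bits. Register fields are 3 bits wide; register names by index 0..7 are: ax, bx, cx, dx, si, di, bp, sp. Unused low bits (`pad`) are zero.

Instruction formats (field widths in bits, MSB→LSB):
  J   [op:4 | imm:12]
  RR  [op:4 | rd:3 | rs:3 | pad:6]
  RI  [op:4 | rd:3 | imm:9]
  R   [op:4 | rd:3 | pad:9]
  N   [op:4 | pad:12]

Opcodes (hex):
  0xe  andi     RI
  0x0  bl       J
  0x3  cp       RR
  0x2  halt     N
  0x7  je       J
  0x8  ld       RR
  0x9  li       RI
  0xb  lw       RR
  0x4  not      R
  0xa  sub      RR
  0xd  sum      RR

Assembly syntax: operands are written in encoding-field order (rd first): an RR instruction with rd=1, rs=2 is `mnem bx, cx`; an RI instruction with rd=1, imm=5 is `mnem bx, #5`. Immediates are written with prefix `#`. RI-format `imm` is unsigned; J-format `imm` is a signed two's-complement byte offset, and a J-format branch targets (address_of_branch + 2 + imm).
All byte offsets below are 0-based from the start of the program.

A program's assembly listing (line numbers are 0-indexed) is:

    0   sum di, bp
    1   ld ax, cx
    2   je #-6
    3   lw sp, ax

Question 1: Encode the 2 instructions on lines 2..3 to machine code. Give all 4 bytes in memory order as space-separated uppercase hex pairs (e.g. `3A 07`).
line 2 (je): pack op=0x7:4|imm=-6:12 = 0x7ffa; little→ fa 7f
line 3 (lw): pack op=0xb:4|rd=7:3|rs=0:3|pad=0:6 = 0xbe00; little→ 00 be

FA 7F 00 BE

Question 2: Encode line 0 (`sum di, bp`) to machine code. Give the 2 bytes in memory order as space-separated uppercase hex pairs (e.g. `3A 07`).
0. sum fields op=0xd:4|rd=5:3|rs=6:3|pad=0:6 → word db80h → 80 db

80 DB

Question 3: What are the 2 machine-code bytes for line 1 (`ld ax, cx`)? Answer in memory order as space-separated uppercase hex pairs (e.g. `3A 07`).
80 80

1. ld fields op=0x8:4|rd=0:3|rs=2:3|pad=0:6 → word 8080h → 80 80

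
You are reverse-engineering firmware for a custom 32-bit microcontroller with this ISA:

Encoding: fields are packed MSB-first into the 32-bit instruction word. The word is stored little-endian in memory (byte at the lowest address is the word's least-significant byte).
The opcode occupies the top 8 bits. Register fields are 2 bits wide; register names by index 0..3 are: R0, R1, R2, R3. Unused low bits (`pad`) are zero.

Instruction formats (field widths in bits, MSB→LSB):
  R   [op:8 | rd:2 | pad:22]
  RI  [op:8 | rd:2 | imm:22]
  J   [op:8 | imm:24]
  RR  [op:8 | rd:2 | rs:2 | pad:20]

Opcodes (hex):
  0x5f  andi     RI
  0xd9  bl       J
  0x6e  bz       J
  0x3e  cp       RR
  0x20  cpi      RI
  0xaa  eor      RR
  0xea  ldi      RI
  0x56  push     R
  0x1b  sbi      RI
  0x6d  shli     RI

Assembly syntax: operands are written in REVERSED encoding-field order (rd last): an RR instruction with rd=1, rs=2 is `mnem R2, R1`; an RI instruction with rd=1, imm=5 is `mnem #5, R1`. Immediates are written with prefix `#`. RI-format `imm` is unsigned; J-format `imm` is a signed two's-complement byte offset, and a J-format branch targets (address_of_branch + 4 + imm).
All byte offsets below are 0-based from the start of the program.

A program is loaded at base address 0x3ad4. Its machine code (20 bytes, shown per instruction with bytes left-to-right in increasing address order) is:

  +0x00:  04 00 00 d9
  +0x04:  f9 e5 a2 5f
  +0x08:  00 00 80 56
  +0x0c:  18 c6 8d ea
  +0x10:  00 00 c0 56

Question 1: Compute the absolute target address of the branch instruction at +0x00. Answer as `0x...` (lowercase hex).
[00] 04 00 00 d9 → 0xd9000004
  op=0xd9000004>>24=0xd9 ⇒ bl (J)
  [23:0] imm=4 = #4
  target = base 0x3ad4 + off 0x00 + 4 + imm 4 = 0x3adc

0x3adc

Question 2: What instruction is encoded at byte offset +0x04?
@+04  little-endian(f9 e5 a2 5f) = 0x5fa2e5f9
  opcode bits[31:24]=0x5f: andi/RI
  [23:22] rd=2 = R2
  [21:0] imm=2287097 = #2287097

andi #2287097, R2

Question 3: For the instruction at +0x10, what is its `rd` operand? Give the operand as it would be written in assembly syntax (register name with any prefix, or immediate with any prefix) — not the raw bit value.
R3

off 0x10: read 00 00 c0 56 as little → 0x56c00000
  op=0x56c00000>>24=0x56 ⇒ push (R)
  rd: (w>>22)&0x3=0x3 → R3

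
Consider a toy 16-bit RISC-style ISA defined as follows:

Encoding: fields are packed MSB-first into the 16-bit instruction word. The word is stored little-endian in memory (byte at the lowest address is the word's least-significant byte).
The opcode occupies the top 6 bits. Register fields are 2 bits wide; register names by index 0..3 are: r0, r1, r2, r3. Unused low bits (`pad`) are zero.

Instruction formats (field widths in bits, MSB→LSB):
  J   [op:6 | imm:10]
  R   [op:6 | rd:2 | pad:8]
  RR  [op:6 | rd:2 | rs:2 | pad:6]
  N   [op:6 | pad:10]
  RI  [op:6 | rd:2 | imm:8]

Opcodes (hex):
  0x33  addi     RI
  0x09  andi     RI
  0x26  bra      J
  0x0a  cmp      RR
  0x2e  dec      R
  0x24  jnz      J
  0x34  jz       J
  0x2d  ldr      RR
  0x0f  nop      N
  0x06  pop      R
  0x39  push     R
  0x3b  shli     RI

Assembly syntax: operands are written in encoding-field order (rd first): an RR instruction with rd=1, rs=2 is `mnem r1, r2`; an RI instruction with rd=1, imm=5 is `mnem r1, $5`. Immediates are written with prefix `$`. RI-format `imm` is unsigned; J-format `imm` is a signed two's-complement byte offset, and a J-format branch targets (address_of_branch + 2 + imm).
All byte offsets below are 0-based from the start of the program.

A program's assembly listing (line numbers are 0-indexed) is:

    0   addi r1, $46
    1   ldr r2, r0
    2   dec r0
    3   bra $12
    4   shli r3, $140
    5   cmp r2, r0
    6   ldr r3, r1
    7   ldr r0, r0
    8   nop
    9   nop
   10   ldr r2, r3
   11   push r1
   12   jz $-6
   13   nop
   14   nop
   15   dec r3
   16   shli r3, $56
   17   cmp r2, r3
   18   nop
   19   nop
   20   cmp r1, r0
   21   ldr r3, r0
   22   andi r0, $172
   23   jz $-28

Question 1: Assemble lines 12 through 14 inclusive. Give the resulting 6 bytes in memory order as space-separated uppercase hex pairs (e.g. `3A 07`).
line 12 (jz): pack op=0x34:6|imm=-6:10 = 0xd3fa; little→ fa d3
line 13 (nop): pack op=0xf:6|pad=0:10 = 0x3c00; little→ 00 3c
line 14 (nop): pack op=0xf:6|pad=0:10 = 0x3c00; little→ 00 3c

FA D3 00 3C 00 3C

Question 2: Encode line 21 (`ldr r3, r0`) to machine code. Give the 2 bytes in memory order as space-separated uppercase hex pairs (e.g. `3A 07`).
00 B7

21. ldr fields op=0x2d:6|rd=3:2|rs=0:2|pad=0:6 → word b700h → 00 b7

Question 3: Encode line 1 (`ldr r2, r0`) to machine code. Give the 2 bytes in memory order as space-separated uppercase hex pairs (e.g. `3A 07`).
00 B6

line 1 (ldr): pack op=0x2d:6|rd=2:2|rs=0:2|pad=0:6 = 0xb600; little→ 00 b6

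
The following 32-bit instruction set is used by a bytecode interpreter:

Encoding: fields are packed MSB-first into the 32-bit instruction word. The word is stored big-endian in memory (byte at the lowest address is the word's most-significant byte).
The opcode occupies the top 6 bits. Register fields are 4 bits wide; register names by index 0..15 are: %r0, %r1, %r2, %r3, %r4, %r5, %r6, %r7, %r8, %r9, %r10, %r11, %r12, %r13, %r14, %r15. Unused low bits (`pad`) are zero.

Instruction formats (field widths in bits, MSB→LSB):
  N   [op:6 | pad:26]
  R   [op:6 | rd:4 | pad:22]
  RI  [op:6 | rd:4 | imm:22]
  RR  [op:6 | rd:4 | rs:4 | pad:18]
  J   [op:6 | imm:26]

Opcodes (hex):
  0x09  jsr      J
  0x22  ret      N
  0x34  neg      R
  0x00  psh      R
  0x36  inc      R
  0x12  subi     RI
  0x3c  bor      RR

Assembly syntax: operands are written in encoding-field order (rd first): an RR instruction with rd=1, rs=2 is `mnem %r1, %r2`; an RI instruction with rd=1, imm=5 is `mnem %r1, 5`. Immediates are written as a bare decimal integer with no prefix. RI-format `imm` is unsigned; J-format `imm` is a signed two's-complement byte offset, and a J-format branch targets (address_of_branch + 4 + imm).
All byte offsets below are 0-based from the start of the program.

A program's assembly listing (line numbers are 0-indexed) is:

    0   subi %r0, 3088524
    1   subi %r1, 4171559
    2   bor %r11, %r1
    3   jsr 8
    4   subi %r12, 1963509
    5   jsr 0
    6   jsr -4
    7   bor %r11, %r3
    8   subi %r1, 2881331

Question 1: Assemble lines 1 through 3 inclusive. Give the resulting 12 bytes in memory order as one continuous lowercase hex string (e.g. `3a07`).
line 1 (subi): pack op=0x12:6|rd=1:4|imm=4171559:22 = 0x487fa727; big→ 48 7f a7 27
line 2 (bor): pack op=0x3c:6|rd=11:4|rs=1:4|pad=0:18 = 0xf2c40000; big→ f2 c4 00 00
line 3 (jsr): pack op=0x9:6|imm=8:26 = 0x24000008; big→ 24 00 00 08

487fa727f2c4000024000008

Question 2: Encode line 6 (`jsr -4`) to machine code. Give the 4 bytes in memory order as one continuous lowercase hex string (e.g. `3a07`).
6. jsr fields op=0x9:6|imm=-4:26 → word 27fffffch → 27 ff ff fc

27fffffc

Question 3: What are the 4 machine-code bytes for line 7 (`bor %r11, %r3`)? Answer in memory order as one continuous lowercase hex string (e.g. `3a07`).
f2cc0000

line 7 (bor): pack op=0x3c:6|rd=11:4|rs=3:4|pad=0:18 = 0xf2cc0000; big→ f2 cc 00 00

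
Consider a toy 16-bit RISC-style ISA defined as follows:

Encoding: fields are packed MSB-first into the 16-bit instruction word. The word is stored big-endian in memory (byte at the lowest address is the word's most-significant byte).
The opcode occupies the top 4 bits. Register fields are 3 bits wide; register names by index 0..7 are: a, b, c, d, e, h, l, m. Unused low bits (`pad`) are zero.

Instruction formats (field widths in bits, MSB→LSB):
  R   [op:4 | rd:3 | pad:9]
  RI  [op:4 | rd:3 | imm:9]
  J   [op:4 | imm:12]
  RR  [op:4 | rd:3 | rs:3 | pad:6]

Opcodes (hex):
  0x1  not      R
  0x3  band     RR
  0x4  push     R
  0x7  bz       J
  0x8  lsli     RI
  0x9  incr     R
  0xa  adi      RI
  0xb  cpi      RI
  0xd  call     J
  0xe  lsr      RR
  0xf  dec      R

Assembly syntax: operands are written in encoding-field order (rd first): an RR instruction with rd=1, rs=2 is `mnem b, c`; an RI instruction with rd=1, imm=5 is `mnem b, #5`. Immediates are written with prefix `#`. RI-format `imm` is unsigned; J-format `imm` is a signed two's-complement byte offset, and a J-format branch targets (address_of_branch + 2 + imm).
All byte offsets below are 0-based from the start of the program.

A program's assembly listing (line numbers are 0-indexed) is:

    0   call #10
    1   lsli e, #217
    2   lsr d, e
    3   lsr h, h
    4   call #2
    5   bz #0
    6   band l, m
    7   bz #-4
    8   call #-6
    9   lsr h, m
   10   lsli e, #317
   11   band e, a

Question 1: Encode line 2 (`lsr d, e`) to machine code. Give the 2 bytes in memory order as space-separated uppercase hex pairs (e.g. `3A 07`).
2. lsr fields op=0xe:4|rd=3:3|rs=4:3|pad=0:6 → word e700h → e7 00

E7 00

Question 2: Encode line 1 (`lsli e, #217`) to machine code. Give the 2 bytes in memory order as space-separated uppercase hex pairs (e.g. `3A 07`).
88 D9

line 1 (lsli): pack op=0x8:4|rd=4:3|imm=217:9 = 0x88d9; big→ 88 d9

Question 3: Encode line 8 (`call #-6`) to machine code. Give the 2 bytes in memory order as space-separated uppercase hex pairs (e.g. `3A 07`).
DF FA

8. call fields op=0xd:4|imm=-6:12 → word dffah → df fa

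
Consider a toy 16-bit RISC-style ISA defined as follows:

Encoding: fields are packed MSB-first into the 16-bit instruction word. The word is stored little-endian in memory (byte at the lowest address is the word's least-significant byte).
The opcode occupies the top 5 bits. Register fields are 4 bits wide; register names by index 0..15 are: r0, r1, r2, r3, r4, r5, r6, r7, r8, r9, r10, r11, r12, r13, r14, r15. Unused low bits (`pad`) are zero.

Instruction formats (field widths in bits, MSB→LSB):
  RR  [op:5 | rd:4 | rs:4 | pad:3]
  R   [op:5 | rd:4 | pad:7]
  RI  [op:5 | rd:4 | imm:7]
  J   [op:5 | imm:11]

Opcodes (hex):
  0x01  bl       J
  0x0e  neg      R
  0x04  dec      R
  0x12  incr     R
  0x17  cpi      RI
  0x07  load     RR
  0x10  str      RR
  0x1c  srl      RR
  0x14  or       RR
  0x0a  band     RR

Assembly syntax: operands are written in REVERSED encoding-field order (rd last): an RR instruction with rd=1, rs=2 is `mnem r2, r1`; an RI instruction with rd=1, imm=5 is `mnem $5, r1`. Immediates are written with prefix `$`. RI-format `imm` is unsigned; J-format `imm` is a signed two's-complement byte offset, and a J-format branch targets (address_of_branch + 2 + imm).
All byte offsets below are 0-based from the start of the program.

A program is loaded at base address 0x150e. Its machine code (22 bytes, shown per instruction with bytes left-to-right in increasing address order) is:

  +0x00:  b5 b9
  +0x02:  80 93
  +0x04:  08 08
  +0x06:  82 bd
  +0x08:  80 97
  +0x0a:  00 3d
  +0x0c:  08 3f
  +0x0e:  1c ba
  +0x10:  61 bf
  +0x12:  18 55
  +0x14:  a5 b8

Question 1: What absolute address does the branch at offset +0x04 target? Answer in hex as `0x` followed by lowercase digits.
[04] 08 08 → 0x0808
  top 5b → 0x1 → bl [J]
  imm: (w>>0)&0x7ff=0x8 → $8
  target = base 0x150e + off 0x04 + 2 + imm 8 = 0x151c

0x151c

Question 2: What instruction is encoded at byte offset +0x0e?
cpi $28, r4

+0x0e: 1c ba ⇒ word 0xba1c (little)
  opcode bits[15:11]=0x17: cpi/RI
  rd@[10:7]=0x4 ⇒ r4
  imm@[6:0]=0x1c ⇒ $28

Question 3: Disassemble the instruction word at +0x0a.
load r0, r10

[0a] 00 3d → 0x3d00
  opcode bits[15:11]=0x7: load/RR
  rd@[10:7]=0xa ⇒ r10
  rs@[6:3]=0x0 ⇒ r0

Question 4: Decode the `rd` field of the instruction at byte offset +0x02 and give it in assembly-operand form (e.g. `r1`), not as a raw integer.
r7

[02] 80 93 → 0x9380
  opcode bits[15:11]=0x12: incr/R
  [10:7] rd=7 = r7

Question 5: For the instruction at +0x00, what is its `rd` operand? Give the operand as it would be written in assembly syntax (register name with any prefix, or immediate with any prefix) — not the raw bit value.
r3

+0x00: b5 b9 ⇒ word 0xb9b5 (little)
  top 5b → 0x17 → cpi [RI]
  [10:7] rd=3 = r3
  [6:0] imm=53 = $53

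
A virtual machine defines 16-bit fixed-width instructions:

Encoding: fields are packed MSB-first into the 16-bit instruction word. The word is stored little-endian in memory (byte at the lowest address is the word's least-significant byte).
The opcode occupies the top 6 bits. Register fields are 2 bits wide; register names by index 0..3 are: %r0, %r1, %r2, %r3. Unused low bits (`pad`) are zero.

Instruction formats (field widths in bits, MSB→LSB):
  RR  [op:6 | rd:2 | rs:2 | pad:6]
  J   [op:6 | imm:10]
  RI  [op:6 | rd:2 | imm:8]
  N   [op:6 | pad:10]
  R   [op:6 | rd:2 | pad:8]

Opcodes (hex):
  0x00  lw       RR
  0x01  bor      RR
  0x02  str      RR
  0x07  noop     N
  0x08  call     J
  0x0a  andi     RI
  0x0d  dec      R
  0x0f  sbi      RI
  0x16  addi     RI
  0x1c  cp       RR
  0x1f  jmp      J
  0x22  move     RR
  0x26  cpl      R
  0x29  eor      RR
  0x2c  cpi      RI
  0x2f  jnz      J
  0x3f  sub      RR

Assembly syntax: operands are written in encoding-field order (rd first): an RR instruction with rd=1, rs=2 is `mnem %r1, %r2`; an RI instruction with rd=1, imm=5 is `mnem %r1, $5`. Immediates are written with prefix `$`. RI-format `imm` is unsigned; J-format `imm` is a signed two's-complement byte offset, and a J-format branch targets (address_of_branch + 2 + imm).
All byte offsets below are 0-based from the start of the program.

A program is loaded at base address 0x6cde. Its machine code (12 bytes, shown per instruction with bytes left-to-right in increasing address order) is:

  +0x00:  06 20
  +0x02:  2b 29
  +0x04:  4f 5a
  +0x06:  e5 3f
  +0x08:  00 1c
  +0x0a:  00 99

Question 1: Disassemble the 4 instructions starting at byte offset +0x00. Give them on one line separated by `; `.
call $6; andi %r1, $43; addi %r2, $79; sbi %r3, $229

[00] 06 20 → 0x2006
  opcode bits[15:10]=0x8: call/J
  imm@[9:0]=0x6 ⇒ $6
[02] 2b 29 → 0x292b
  opcode bits[15:10]=0xa: andi/RI
  rd@[9:8]=0x1 ⇒ %r1
  imm@[7:0]=0x2b ⇒ $43
[04] 4f 5a → 0x5a4f
  opcode bits[15:10]=0x16: addi/RI
  rd@[9:8]=0x2 ⇒ %r2
  imm@[7:0]=0x4f ⇒ $79
[06] e5 3f → 0x3fe5
  opcode bits[15:10]=0xf: sbi/RI
  rd@[9:8]=0x3 ⇒ %r3
  imm@[7:0]=0xe5 ⇒ $229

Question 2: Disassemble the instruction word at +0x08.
[08] 00 1c → 0x1c00
  op=0x1c00>>10=0x7 ⇒ noop (N)

noop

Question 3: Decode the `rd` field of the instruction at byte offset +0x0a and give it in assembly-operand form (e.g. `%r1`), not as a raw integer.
[0a] 00 99 → 0x9900
  opcode bits[15:10]=0x26: cpl/R
  [9:8] rd=1 = %r1

%r1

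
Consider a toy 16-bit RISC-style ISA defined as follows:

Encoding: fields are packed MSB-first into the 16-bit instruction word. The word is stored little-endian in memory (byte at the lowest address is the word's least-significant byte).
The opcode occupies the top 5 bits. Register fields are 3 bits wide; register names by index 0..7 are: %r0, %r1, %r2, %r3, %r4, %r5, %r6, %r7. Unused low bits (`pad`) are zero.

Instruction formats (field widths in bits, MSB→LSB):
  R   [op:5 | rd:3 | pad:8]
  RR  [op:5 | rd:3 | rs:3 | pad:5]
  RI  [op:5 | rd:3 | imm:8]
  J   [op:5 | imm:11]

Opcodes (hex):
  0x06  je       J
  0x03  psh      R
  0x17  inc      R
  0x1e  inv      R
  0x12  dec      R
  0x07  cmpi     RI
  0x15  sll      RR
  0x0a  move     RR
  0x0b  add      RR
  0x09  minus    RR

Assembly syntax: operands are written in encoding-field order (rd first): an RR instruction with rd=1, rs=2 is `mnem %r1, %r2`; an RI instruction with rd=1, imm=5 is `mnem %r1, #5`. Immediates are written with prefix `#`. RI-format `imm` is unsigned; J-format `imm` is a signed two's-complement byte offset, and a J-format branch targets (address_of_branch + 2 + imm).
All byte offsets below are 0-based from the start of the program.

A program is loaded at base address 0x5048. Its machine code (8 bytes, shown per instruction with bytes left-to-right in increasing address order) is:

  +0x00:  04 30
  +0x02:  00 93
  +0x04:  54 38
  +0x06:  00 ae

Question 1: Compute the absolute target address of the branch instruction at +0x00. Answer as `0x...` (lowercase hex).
0x504e

@+00  little-endian(04 30) = 0x3004
  opcode bits[15:11]=0x6: je/J
  imm@[10:0]=0x4 ⇒ #4
  target = base 0x5048 + off 0x00 + 2 + imm 4 = 0x504e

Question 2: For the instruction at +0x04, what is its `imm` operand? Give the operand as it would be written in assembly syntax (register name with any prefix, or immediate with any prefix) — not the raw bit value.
off 0x04: read 54 38 as little → 0x3854
  top 5b → 0x7 → cmpi [RI]
  [10:8] rd=0 = %r0
  [7:0] imm=84 = #84

#84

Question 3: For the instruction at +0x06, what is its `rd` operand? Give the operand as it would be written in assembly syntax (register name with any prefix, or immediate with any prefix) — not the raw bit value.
%r6

@+06  little-endian(00 ae) = 0xae00
  opcode bits[15:11]=0x15: sll/RR
  rd@[10:8]=0x6 ⇒ %r6
  rs@[7:5]=0x0 ⇒ %r0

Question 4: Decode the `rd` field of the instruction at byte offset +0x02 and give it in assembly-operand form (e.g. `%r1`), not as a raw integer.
[02] 00 93 → 0x9300
  opcode bits[15:11]=0x12: dec/R
  [10:8] rd=3 = %r3

%r3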